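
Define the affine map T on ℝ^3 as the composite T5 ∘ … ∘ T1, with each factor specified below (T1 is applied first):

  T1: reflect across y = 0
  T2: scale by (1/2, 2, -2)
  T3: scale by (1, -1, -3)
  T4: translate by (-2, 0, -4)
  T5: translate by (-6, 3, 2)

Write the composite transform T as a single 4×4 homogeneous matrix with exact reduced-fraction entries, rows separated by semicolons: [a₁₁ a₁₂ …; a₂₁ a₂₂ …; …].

T1 = [1 0 0 0; 0 -1 0 0; 0 0 1 0; 0 0 0 1]
T2·T1 = [1/2 0 0 0; 0 -2 0 0; 0 0 -2 0; 0 0 0 1]
T3·…·T1 = [1/2 0 0 0; 0 2 0 0; 0 0 6 0; 0 0 0 1]
T4·…·T1 = [1/2 0 0 -2; 0 2 0 0; 0 0 6 -4; 0 0 0 1]
T5·…·T1 = [1/2 0 0 -8; 0 2 0 3; 0 0 6 -2; 0 0 0 1]

T = [1/2 0 0 -8; 0 2 0 3; 0 0 6 -2; 0 0 0 1]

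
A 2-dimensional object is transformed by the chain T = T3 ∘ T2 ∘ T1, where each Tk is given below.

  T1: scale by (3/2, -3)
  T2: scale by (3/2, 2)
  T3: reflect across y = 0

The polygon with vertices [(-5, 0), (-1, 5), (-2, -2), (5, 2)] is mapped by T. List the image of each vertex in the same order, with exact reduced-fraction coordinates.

image vertices: (-45/4, 0), (-9/4, 30), (-9/2, -12), (45/4, 12)

T1 scale by (3/2, -3): (-5, 0) → (-15/2, 0); (-1, 5) → (-3/2, -15); (-2, -2) → (-3, 6); (5, 2) → (15/2, -6)
T2 scale by (3/2, 2): (-15/2, 0) → (-45/4, 0); (-3/2, -15) → (-9/4, -30); (-3, 6) → (-9/2, 12); (15/2, -6) → (45/4, -12)
T3 reflect across y = 0: (-45/4, 0) → (-45/4, 0); (-9/4, -30) → (-9/4, 30); (-9/2, 12) → (-9/2, -12); (45/4, -12) → (45/4, 12)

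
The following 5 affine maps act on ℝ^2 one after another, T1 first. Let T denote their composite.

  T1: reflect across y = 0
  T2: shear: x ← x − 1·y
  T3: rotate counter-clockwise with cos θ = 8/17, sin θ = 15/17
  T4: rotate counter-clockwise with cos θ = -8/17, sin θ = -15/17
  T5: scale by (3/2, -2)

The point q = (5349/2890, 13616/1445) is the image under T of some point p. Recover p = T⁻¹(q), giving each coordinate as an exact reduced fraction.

T1 = [1 0 0; 0 -1 0; 0 0 1]
T2·T1 = [1 1 0; 0 -1 0; 0 0 1]
T3·…·T1 = [8/17 23/17 0; 15/17 7/17 0; 0 0 1]
T4·…·T1 = [161/289 -79/289 0; -240/289 -401/289 0; 0 0 1]
T5·…·T1 = [483/578 -237/578 0; 480/289 802/289 0; 0 0 1]
det M = 3; M⁻¹ = [802/867 79/578 0; -160/289 161/578 0; 0 0 1]
M⁻¹ · (5349/2890, 13616/1445)ᵀ = (3, 8/5)ᵀ

p = (3, 8/5)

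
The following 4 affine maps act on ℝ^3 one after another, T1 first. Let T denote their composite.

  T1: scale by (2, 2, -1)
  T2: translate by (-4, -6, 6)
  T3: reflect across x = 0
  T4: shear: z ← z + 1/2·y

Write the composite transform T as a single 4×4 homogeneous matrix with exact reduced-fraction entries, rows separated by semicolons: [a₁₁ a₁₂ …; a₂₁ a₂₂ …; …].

T = [-2 0 0 4; 0 2 0 -6; 0 1 -1 3; 0 0 0 1]

T1 = [2 0 0 0; 0 2 0 0; 0 0 -1 0; 0 0 0 1]
T2·T1 = [2 0 0 -4; 0 2 0 -6; 0 0 -1 6; 0 0 0 1]
T3·…·T1 = [-2 0 0 4; 0 2 0 -6; 0 0 -1 6; 0 0 0 1]
T4·…·T1 = [-2 0 0 4; 0 2 0 -6; 0 1 -1 3; 0 0 0 1]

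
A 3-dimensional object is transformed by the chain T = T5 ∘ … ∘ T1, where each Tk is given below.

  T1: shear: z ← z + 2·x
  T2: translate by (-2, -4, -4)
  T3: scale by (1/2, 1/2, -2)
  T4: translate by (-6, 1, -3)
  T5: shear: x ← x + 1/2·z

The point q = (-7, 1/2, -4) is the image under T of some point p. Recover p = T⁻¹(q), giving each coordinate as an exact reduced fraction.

p = (4, 3, -7/2)

T1 = [1 0 0 0; 0 1 0 0; 2 0 1 0; 0 0 0 1]
T2·T1 = [1 0 0 -2; 0 1 0 -4; 2 0 1 -4; 0 0 0 1]
T3·…·T1 = [1/2 0 0 -1; 0 1/2 0 -2; -4 0 -2 8; 0 0 0 1]
T4·…·T1 = [1/2 0 0 -7; 0 1/2 0 -1; -4 0 -2 5; 0 0 0 1]
T5·…·T1 = [-3/2 0 -1 -9/2; 0 1/2 0 -1; -4 0 -2 5; 0 0 0 1]
det M = -1/2; M⁻¹ = [2 0 -1 14; 0 2 0 2; -4 0 3/2 -51/2; 0 0 0 1]
M⁻¹ · (-7, 1/2, -4)ᵀ = (4, 3, -7/2)ᵀ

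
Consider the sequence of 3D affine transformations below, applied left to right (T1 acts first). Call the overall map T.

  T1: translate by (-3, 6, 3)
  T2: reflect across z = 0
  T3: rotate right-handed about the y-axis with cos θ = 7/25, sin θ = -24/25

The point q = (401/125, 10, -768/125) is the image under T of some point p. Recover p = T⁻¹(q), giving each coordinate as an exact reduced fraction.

T1 = [1 0 0 -3; 0 1 0 6; 0 0 1 3; 0 0 0 1]
T2·T1 = [1 0 0 -3; 0 1 0 6; 0 0 -1 -3; 0 0 0 1]
T3·…·T1 = [7/25 0 24/25 51/25; 0 1 0 6; 24/25 0 -7/25 -93/25; 0 0 0 1]
det M = -1; M⁻¹ = [7/25 0 24/25 3; 0 1 0 -6; 24/25 0 -7/25 -3; 0 0 0 1]
M⁻¹ · (401/125, 10, -768/125)ᵀ = (-2, 4, 9/5)ᵀ

p = (-2, 4, 9/5)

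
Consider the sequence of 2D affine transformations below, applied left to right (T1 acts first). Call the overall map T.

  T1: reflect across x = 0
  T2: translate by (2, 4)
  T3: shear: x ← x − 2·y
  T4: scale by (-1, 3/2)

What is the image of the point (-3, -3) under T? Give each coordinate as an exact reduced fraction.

T1 reflect across x = 0: (-3, -3) → (3, -3)
T2 translate by (2, 4): (3, -3) → (5, 1)
T3 shear: x ← x − 2·y: (5, 1) → (3, 1)
T4 scale by (-1, 3/2): (3, 1) → (-3, 3/2)

T(p) = (-3, 3/2)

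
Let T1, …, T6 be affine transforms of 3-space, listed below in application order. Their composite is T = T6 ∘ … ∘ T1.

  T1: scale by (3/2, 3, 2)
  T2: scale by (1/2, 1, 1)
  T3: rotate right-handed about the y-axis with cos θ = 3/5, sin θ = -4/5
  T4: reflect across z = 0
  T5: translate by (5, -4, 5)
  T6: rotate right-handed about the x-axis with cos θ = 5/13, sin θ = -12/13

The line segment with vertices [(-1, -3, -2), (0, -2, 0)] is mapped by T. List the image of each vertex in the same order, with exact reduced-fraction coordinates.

T1 scale by (3/2, 3, 2): (-1, -3, -2) → (-3/2, -9, -4); (0, -2, 0) → (0, -6, 0)
T2 scale by (1/2, 1, 1): (-3/2, -9, -4) → (-3/4, -9, -4); (0, -6, 0) → (0, -6, 0)
T3 rotate right-handed about the y-axis with cos θ = 3/5, sin θ = -4/5: (-3/4, -9, -4) → (11/4, -9, -3); (0, -6, 0) → (0, -6, 0)
T4 reflect across z = 0: (11/4, -9, -3) → (11/4, -9, 3); (0, -6, 0) → (0, -6, 0)
T5 translate by (5, -4, 5): (11/4, -9, 3) → (31/4, -13, 8); (0, -6, 0) → (5, -10, 5)
T6 rotate right-handed about the x-axis with cos θ = 5/13, sin θ = -12/13: (31/4, -13, 8) → (31/4, 31/13, 196/13); (5, -10, 5) → (5, 10/13, 145/13)

image vertices: (31/4, 31/13, 196/13), (5, 10/13, 145/13)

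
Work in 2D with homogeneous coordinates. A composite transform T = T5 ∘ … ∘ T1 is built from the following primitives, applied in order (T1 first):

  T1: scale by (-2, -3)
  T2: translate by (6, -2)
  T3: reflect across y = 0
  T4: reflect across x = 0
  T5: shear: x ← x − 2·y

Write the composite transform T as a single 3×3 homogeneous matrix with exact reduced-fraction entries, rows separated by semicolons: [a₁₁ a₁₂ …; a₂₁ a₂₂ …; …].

T1 = [-2 0 0; 0 -3 0; 0 0 1]
T2·T1 = [-2 0 6; 0 -3 -2; 0 0 1]
T3·…·T1 = [-2 0 6; 0 3 2; 0 0 1]
T4·…·T1 = [2 0 -6; 0 3 2; 0 0 1]
T5·…·T1 = [2 -6 -10; 0 3 2; 0 0 1]

T = [2 -6 -10; 0 3 2; 0 0 1]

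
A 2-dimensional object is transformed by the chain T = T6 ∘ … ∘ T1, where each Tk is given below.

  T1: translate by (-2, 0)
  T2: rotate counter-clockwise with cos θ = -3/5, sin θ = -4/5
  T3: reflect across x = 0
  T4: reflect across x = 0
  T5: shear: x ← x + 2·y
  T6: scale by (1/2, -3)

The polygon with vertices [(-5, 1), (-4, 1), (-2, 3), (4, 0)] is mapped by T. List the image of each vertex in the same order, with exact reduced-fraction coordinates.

image vertices: (15/2, -15), (32/5, -63/5), (19/5, -21/5), (-11/5, 24/5)

T1 translate by (-2, 0): (-5, 1) → (-7, 1); (-4, 1) → (-6, 1); (-2, 3) → (-4, 3); (4, 0) → (2, 0)
T2 rotate counter-clockwise with cos θ = -3/5, sin θ = -4/5: (-7, 1) → (5, 5); (-6, 1) → (22/5, 21/5); (-4, 3) → (24/5, 7/5); (2, 0) → (-6/5, -8/5)
T3 reflect across x = 0: (5, 5) → (-5, 5); (22/5, 21/5) → (-22/5, 21/5); (24/5, 7/5) → (-24/5, 7/5); (-6/5, -8/5) → (6/5, -8/5)
T4 reflect across x = 0: (-5, 5) → (5, 5); (-22/5, 21/5) → (22/5, 21/5); (-24/5, 7/5) → (24/5, 7/5); (6/5, -8/5) → (-6/5, -8/5)
T5 shear: x ← x + 2·y: (5, 5) → (15, 5); (22/5, 21/5) → (64/5, 21/5); (24/5, 7/5) → (38/5, 7/5); (-6/5, -8/5) → (-22/5, -8/5)
T6 scale by (1/2, -3): (15, 5) → (15/2, -15); (64/5, 21/5) → (32/5, -63/5); (38/5, 7/5) → (19/5, -21/5); (-22/5, -8/5) → (-11/5, 24/5)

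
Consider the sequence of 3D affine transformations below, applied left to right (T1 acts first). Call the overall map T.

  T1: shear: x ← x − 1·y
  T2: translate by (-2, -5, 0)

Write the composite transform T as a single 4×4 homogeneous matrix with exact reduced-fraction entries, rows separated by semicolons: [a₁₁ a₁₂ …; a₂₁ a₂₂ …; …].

T1 = [1 -1 0 0; 0 1 0 0; 0 0 1 0; 0 0 0 1]
T2·T1 = [1 -1 0 -2; 0 1 0 -5; 0 0 1 0; 0 0 0 1]

T = [1 -1 0 -2; 0 1 0 -5; 0 0 1 0; 0 0 0 1]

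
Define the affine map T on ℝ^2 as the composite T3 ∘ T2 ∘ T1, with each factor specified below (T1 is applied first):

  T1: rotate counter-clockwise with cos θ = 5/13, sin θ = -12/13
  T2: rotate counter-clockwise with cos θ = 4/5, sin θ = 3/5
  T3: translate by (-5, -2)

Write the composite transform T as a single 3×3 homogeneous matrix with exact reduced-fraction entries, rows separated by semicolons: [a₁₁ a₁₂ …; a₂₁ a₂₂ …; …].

T = [56/65 33/65 -5; -33/65 56/65 -2; 0 0 1]

T1 = [5/13 12/13 0; -12/13 5/13 0; 0 0 1]
T2·T1 = [56/65 33/65 0; -33/65 56/65 0; 0 0 1]
T3·…·T1 = [56/65 33/65 -5; -33/65 56/65 -2; 0 0 1]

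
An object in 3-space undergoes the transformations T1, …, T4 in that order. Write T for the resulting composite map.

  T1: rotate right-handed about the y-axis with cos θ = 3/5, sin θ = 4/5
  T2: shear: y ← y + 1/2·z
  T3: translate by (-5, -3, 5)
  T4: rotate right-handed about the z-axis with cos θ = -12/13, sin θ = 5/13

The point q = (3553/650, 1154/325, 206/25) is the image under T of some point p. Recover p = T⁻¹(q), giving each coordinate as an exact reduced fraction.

T1 = [3/5 0 4/5 0; 0 1 0 0; -4/5 0 3/5 0; 0 0 0 1]
T2·T1 = [3/5 0 4/5 0; -2/5 1 3/10 0; -4/5 0 3/5 0; 0 0 0 1]
T3·…·T1 = [3/5 0 4/5 -5; -2/5 1 3/10 -3; -4/5 0 3/5 5; 0 0 0 1]
T4·…·T1 = [-2/5 -5/13 -111/130 75/13; 3/5 -12/13 2/65 11/13; -4/5 0 3/5 5; 0 0 0 1]
det M = 1; M⁻¹ = [-36/65 3/13 -4/5 7; -5/13 -12/13 -1/2 11/2; -48/65 4/13 3/5 1; 0 0 0 1]
M⁻¹ · (3553/650, 1154/325, 206/25)ᵀ = (-9/5, -4, 3)ᵀ

p = (-9/5, -4, 3)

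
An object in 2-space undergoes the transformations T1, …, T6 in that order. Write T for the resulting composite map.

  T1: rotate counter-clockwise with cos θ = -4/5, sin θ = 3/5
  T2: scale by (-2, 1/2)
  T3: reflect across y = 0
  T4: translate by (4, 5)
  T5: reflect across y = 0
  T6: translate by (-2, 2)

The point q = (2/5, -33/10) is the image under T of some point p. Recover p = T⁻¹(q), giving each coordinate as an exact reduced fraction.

T1 = [-4/5 -3/5 0; 3/5 -4/5 0; 0 0 1]
T2·T1 = [8/5 6/5 0; 3/10 -2/5 0; 0 0 1]
T3·…·T1 = [8/5 6/5 0; -3/10 2/5 0; 0 0 1]
T4·…·T1 = [8/5 6/5 4; -3/10 2/5 5; 0 0 1]
T5·…·T1 = [8/5 6/5 4; 3/10 -2/5 -5; 0 0 1]
T6·…·T1 = [8/5 6/5 2; 3/10 -2/5 -3; 0 0 1]
det M = -1; M⁻¹ = [2/5 6/5 14/5; 3/10 -8/5 -27/5; 0 0 1]
M⁻¹ · (2/5, -33/10)ᵀ = (-1, 0)ᵀ

p = (-1, 0)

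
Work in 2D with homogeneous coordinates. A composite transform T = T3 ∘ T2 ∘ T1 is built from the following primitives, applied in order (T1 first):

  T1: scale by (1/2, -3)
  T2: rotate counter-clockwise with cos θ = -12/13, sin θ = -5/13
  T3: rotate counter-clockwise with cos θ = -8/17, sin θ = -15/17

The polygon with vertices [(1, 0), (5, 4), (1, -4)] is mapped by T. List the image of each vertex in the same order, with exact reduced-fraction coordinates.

T1 scale by (1/2, -3): (1, 0) → (1/2, 0); (5, 4) → (5/2, -12); (1, -4) → (1/2, 12)
T2 rotate counter-clockwise with cos θ = -12/13, sin θ = -5/13: (1/2, 0) → (-6/13, -5/26); (5/2, -12) → (-90/13, 263/26); (1/2, 12) → (54/13, -293/26)
T3 rotate counter-clockwise with cos θ = -8/17, sin θ = -15/17: (-6/13, -5/26) → (21/442, 110/221); (-90/13, 263/26) → (5385/442, 298/221); (54/13, -293/26) → (-5259/442, 362/221)

image vertices: (21/442, 110/221), (5385/442, 298/221), (-5259/442, 362/221)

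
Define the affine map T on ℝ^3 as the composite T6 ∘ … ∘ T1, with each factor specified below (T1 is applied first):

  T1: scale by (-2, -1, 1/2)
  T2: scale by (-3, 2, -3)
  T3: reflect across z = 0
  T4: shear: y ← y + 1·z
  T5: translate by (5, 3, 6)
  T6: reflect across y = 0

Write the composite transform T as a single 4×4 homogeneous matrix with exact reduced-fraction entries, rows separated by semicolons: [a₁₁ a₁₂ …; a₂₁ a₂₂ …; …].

T = [6 0 0 5; 0 2 -3/2 -3; 0 0 3/2 6; 0 0 0 1]

T1 = [-2 0 0 0; 0 -1 0 0; 0 0 1/2 0; 0 0 0 1]
T2·T1 = [6 0 0 0; 0 -2 0 0; 0 0 -3/2 0; 0 0 0 1]
T3·…·T1 = [6 0 0 0; 0 -2 0 0; 0 0 3/2 0; 0 0 0 1]
T4·…·T1 = [6 0 0 0; 0 -2 3/2 0; 0 0 3/2 0; 0 0 0 1]
T5·…·T1 = [6 0 0 5; 0 -2 3/2 3; 0 0 3/2 6; 0 0 0 1]
T6·…·T1 = [6 0 0 5; 0 2 -3/2 -3; 0 0 3/2 6; 0 0 0 1]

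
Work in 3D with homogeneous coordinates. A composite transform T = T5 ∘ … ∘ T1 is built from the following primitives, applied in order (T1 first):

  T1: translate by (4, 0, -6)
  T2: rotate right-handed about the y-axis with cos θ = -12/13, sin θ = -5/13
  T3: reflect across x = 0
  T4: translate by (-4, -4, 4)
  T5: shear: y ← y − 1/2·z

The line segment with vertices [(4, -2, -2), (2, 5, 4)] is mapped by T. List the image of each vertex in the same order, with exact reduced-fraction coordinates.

image vertices: (4/13, -172/13, 188/13), (10/13, -40/13, 106/13)

T1 translate by (4, 0, -6): (4, -2, -2) → (8, -2, -8); (2, 5, 4) → (6, 5, -2)
T2 rotate right-handed about the y-axis with cos θ = -12/13, sin θ = -5/13: (8, -2, -8) → (-56/13, -2, 136/13); (6, 5, -2) → (-62/13, 5, 54/13)
T3 reflect across x = 0: (-56/13, -2, 136/13) → (56/13, -2, 136/13); (-62/13, 5, 54/13) → (62/13, 5, 54/13)
T4 translate by (-4, -4, 4): (56/13, -2, 136/13) → (4/13, -6, 188/13); (62/13, 5, 54/13) → (10/13, 1, 106/13)
T5 shear: y ← y − 1/2·z: (4/13, -6, 188/13) → (4/13, -172/13, 188/13); (10/13, 1, 106/13) → (10/13, -40/13, 106/13)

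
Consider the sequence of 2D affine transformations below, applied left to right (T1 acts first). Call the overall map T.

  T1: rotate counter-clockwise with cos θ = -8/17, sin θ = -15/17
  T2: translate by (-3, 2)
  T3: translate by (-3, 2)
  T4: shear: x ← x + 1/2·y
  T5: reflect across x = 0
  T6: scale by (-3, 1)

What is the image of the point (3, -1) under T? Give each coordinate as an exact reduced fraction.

T1 rotate counter-clockwise with cos θ = -8/17, sin θ = -15/17: (3, -1) → (-39/17, -37/17)
T2 translate by (-3, 2): (-39/17, -37/17) → (-90/17, -3/17)
T3 translate by (-3, 2): (-90/17, -3/17) → (-141/17, 31/17)
T4 shear: x ← x + 1/2·y: (-141/17, 31/17) → (-251/34, 31/17)
T5 reflect across x = 0: (-251/34, 31/17) → (251/34, 31/17)
T6 scale by (-3, 1): (251/34, 31/17) → (-753/34, 31/17)

T(p) = (-753/34, 31/17)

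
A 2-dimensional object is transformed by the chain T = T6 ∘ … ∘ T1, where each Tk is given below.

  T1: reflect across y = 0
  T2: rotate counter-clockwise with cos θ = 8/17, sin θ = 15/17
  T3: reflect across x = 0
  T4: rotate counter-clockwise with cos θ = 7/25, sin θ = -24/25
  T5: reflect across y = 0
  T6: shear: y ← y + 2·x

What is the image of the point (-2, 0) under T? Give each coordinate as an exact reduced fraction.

T1 reflect across y = 0: (-2, 0) → (-2, 0)
T2 rotate counter-clockwise with cos θ = 8/17, sin θ = 15/17: (-2, 0) → (-16/17, -30/17)
T3 reflect across x = 0: (-16/17, -30/17) → (16/17, -30/17)
T4 rotate counter-clockwise with cos θ = 7/25, sin θ = -24/25: (16/17, -30/17) → (-608/425, -594/425)
T5 reflect across y = 0: (-608/425, -594/425) → (-608/425, 594/425)
T6 shear: y ← y + 2·x: (-608/425, 594/425) → (-608/425, -622/425)

T(p) = (-608/425, -622/425)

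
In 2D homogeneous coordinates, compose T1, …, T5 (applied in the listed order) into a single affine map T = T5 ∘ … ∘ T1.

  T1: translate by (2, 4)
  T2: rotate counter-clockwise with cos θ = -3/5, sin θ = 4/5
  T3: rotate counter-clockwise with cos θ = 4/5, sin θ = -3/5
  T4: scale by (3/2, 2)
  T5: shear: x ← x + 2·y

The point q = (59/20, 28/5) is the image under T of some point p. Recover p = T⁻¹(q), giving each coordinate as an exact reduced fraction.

T1 = [1 0 2; 0 1 4; 0 0 1]
T2·T1 = [-3/5 -4/5 -22/5; 4/5 -3/5 -4/5; 0 0 1]
T3·…·T1 = [0 -1 -4; 1 0 2; 0 0 1]
T4·…·T1 = [0 -3/2 -6; 2 0 4; 0 0 1]
T5·…·T1 = [4 -3/2 2; 2 0 4; 0 0 1]
det M = 3; M⁻¹ = [0 1/2 -2; -2/3 4/3 -4; 0 0 1]
M⁻¹ · (59/20, 28/5)ᵀ = (4/5, 3/2)ᵀ

p = (4/5, 3/2)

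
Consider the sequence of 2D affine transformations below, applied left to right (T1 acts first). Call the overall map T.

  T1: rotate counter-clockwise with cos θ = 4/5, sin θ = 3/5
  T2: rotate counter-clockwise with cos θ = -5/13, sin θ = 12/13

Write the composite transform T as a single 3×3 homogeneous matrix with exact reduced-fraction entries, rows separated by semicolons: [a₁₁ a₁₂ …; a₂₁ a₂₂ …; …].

T = [-56/65 -33/65 0; 33/65 -56/65 0; 0 0 1]

T1 = [4/5 -3/5 0; 3/5 4/5 0; 0 0 1]
T2·T1 = [-56/65 -33/65 0; 33/65 -56/65 0; 0 0 1]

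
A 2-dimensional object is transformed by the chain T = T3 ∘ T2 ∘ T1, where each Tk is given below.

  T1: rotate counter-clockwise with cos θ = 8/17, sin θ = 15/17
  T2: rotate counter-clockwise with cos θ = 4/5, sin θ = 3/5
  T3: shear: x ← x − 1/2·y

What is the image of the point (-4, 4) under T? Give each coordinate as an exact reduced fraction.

T(p) = (-18/17, -388/85)

T1 rotate counter-clockwise with cos θ = 8/17, sin θ = 15/17: (-4, 4) → (-92/17, -28/17)
T2 rotate counter-clockwise with cos θ = 4/5, sin θ = 3/5: (-92/17, -28/17) → (-284/85, -388/85)
T3 shear: x ← x − 1/2·y: (-284/85, -388/85) → (-18/17, -388/85)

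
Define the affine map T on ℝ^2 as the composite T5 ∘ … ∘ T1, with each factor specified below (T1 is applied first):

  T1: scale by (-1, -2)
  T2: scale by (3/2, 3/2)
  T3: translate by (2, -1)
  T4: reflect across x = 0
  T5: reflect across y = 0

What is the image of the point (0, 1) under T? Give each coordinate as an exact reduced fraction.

T1 scale by (-1, -2): (0, 1) → (0, -2)
T2 scale by (3/2, 3/2): (0, -2) → (0, -3)
T3 translate by (2, -1): (0, -3) → (2, -4)
T4 reflect across x = 0: (2, -4) → (-2, -4)
T5 reflect across y = 0: (-2, -4) → (-2, 4)

T(p) = (-2, 4)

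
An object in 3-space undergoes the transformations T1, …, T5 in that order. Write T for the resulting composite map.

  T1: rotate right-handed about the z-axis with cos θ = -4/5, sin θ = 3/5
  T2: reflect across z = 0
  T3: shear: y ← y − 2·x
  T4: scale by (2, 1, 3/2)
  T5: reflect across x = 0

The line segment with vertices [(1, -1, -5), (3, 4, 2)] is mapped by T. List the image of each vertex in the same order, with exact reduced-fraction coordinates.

image vertices: (2/5, 9/5, 15/2), (48/5, 41/5, -3)

T1 rotate right-handed about the z-axis with cos θ = -4/5, sin θ = 3/5: (1, -1, -5) → (-1/5, 7/5, -5); (3, 4, 2) → (-24/5, -7/5, 2)
T2 reflect across z = 0: (-1/5, 7/5, -5) → (-1/5, 7/5, 5); (-24/5, -7/5, 2) → (-24/5, -7/5, -2)
T3 shear: y ← y − 2·x: (-1/5, 7/5, 5) → (-1/5, 9/5, 5); (-24/5, -7/5, -2) → (-24/5, 41/5, -2)
T4 scale by (2, 1, 3/2): (-1/5, 9/5, 5) → (-2/5, 9/5, 15/2); (-24/5, 41/5, -2) → (-48/5, 41/5, -3)
T5 reflect across x = 0: (-2/5, 9/5, 15/2) → (2/5, 9/5, 15/2); (-48/5, 41/5, -3) → (48/5, 41/5, -3)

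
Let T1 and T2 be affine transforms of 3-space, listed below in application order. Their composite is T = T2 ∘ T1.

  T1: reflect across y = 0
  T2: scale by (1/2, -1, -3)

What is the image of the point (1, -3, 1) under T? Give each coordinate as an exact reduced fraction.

T(p) = (1/2, -3, -3)

T1 reflect across y = 0: (1, -3, 1) → (1, 3, 1)
T2 scale by (1/2, -1, -3): (1, 3, 1) → (1/2, -3, -3)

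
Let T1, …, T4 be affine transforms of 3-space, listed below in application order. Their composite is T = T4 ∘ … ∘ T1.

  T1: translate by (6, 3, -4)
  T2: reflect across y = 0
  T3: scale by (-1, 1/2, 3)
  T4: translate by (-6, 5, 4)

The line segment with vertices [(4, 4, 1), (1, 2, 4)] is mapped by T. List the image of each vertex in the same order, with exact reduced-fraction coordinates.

T1 translate by (6, 3, -4): (4, 4, 1) → (10, 7, -3); (1, 2, 4) → (7, 5, 0)
T2 reflect across y = 0: (10, 7, -3) → (10, -7, -3); (7, 5, 0) → (7, -5, 0)
T3 scale by (-1, 1/2, 3): (10, -7, -3) → (-10, -7/2, -9); (7, -5, 0) → (-7, -5/2, 0)
T4 translate by (-6, 5, 4): (-10, -7/2, -9) → (-16, 3/2, -5); (-7, -5/2, 0) → (-13, 5/2, 4)

image vertices: (-16, 3/2, -5), (-13, 5/2, 4)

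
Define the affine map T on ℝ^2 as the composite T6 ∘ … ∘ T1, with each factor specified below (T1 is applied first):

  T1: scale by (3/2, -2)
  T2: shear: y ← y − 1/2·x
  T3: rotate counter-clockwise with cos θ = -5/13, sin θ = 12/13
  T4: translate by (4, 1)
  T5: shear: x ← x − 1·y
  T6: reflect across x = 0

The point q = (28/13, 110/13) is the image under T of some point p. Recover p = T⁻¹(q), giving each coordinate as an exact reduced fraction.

p = (4, 1)

T1 = [3/2 0 0; 0 -2 0; 0 0 1]
T2·T1 = [3/2 0 0; -3/4 -2 0; 0 0 1]
T3·…·T1 = [3/26 24/13 0; 87/52 10/13 0; 0 0 1]
T4·…·T1 = [3/26 24/13 4; 87/52 10/13 1; 0 0 1]
T5·…·T1 = [-81/52 14/13 3; 87/52 10/13 1; 0 0 1]
T6·…·T1 = [81/52 -14/13 -3; 87/52 10/13 1; 0 0 1]
det M = 3; M⁻¹ = [10/39 14/39 16/39; -29/52 27/52 -57/26; 0 0 1]
M⁻¹ · (28/13, 110/13)ᵀ = (4, 1)ᵀ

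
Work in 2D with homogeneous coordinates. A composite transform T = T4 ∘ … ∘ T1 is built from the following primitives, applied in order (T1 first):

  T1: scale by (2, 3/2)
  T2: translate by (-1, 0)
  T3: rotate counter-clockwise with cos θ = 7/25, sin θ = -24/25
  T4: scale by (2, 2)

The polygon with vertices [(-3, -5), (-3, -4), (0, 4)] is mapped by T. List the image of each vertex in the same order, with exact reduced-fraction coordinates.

image vertices: (-458/25, 231/25), (-386/25, 252/25), (274/25, 132/25)

T1 scale by (2, 3/2): (-3, -5) → (-6, -15/2); (-3, -4) → (-6, -6); (0, 4) → (0, 6)
T2 translate by (-1, 0): (-6, -15/2) → (-7, -15/2); (-6, -6) → (-7, -6); (0, 6) → (-1, 6)
T3 rotate counter-clockwise with cos θ = 7/25, sin θ = -24/25: (-7, -15/2) → (-229/25, 231/50); (-7, -6) → (-193/25, 126/25); (-1, 6) → (137/25, 66/25)
T4 scale by (2, 2): (-229/25, 231/50) → (-458/25, 231/25); (-193/25, 126/25) → (-386/25, 252/25); (137/25, 66/25) → (274/25, 132/25)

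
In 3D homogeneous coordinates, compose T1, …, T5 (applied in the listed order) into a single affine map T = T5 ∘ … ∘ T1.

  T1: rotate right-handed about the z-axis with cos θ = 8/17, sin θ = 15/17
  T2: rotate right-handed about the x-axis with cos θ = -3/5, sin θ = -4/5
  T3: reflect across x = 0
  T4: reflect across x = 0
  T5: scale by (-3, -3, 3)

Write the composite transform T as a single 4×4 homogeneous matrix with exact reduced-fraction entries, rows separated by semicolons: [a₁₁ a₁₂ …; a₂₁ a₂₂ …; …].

T = [-24/17 45/17 0 0; 27/17 72/85 -12/5 0; -36/17 -96/85 -9/5 0; 0 0 0 1]

T1 = [8/17 -15/17 0 0; 15/17 8/17 0 0; 0 0 1 0; 0 0 0 1]
T2·T1 = [8/17 -15/17 0 0; -9/17 -24/85 4/5 0; -12/17 -32/85 -3/5 0; 0 0 0 1]
T3·…·T1 = [-8/17 15/17 0 0; -9/17 -24/85 4/5 0; -12/17 -32/85 -3/5 0; 0 0 0 1]
T4·…·T1 = [8/17 -15/17 0 0; -9/17 -24/85 4/5 0; -12/17 -32/85 -3/5 0; 0 0 0 1]
T5·…·T1 = [-24/17 45/17 0 0; 27/17 72/85 -12/5 0; -36/17 -96/85 -9/5 0; 0 0 0 1]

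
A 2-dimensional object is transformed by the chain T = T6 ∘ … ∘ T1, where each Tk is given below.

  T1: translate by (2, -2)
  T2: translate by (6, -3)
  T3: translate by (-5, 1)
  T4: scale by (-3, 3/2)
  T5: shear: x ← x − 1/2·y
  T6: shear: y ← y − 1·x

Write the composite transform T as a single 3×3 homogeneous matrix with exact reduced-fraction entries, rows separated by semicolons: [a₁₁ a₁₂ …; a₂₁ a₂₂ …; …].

T = [-3 -3/4 -6; 3 9/4 0; 0 0 1]

T1 = [1 0 2; 0 1 -2; 0 0 1]
T2·T1 = [1 0 8; 0 1 -5; 0 0 1]
T3·…·T1 = [1 0 3; 0 1 -4; 0 0 1]
T4·…·T1 = [-3 0 -9; 0 3/2 -6; 0 0 1]
T5·…·T1 = [-3 -3/4 -6; 0 3/2 -6; 0 0 1]
T6·…·T1 = [-3 -3/4 -6; 3 9/4 0; 0 0 1]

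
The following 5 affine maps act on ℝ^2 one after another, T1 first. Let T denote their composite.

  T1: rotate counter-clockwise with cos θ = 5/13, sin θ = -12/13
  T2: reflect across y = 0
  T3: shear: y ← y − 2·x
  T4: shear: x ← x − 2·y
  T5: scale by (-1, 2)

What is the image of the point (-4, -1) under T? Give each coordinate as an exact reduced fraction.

T(p) = (74/13, 42/13)

T1 rotate counter-clockwise with cos θ = 5/13, sin θ = -12/13: (-4, -1) → (-32/13, 43/13)
T2 reflect across y = 0: (-32/13, 43/13) → (-32/13, -43/13)
T3 shear: y ← y − 2·x: (-32/13, -43/13) → (-32/13, 21/13)
T4 shear: x ← x − 2·y: (-32/13, 21/13) → (-74/13, 21/13)
T5 scale by (-1, 2): (-74/13, 21/13) → (74/13, 42/13)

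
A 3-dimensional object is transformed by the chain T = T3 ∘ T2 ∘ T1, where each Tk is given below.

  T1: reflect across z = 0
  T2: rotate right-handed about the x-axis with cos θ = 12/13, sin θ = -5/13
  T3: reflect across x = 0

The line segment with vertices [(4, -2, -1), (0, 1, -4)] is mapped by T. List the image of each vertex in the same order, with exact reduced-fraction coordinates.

T1 reflect across z = 0: (4, -2, -1) → (4, -2, 1); (0, 1, -4) → (0, 1, 4)
T2 rotate right-handed about the x-axis with cos θ = 12/13, sin θ = -5/13: (4, -2, 1) → (4, -19/13, 22/13); (0, 1, 4) → (0, 32/13, 43/13)
T3 reflect across x = 0: (4, -19/13, 22/13) → (-4, -19/13, 22/13); (0, 32/13, 43/13) → (0, 32/13, 43/13)

image vertices: (-4, -19/13, 22/13), (0, 32/13, 43/13)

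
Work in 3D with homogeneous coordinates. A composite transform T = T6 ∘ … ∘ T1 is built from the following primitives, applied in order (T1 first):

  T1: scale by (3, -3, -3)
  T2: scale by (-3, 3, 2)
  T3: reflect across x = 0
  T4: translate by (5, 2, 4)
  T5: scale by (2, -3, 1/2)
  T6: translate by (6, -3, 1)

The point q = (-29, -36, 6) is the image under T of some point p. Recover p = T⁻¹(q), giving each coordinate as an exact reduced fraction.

T1 = [3 0 0 0; 0 -3 0 0; 0 0 -3 0; 0 0 0 1]
T2·T1 = [-9 0 0 0; 0 -9 0 0; 0 0 -6 0; 0 0 0 1]
T3·…·T1 = [9 0 0 0; 0 -9 0 0; 0 0 -6 0; 0 0 0 1]
T4·…·T1 = [9 0 0 5; 0 -9 0 2; 0 0 -6 4; 0 0 0 1]
T5·…·T1 = [18 0 0 10; 0 27 0 -6; 0 0 -3 2; 0 0 0 1]
T6·…·T1 = [18 0 0 16; 0 27 0 -9; 0 0 -3 3; 0 0 0 1]
det M = -1458; M⁻¹ = [1/18 0 0 -8/9; 0 1/27 0 1/3; 0 0 -1/3 1; 0 0 0 1]
M⁻¹ · (-29, -36, 6)ᵀ = (-5/2, -1, -1)ᵀ

p = (-5/2, -1, -1)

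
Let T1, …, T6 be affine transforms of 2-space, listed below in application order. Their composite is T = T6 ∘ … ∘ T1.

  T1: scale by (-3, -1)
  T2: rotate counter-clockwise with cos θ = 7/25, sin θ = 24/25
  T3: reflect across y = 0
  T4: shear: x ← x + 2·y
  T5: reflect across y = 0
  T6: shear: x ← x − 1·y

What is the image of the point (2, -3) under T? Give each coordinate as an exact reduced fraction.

T(p) = (51/5, -123/25)

T1 scale by (-3, -1): (2, -3) → (-6, 3)
T2 rotate counter-clockwise with cos θ = 7/25, sin θ = 24/25: (-6, 3) → (-114/25, -123/25)
T3 reflect across y = 0: (-114/25, -123/25) → (-114/25, 123/25)
T4 shear: x ← x + 2·y: (-114/25, 123/25) → (132/25, 123/25)
T5 reflect across y = 0: (132/25, 123/25) → (132/25, -123/25)
T6 shear: x ← x − 1·y: (132/25, -123/25) → (51/5, -123/25)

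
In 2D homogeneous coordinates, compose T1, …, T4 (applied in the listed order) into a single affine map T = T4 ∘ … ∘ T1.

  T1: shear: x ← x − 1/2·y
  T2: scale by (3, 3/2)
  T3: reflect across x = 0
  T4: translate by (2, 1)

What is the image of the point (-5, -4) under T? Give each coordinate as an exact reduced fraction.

T(p) = (11, -5)

T1 shear: x ← x − 1/2·y: (-5, -4) → (-3, -4)
T2 scale by (3, 3/2): (-3, -4) → (-9, -6)
T3 reflect across x = 0: (-9, -6) → (9, -6)
T4 translate by (2, 1): (9, -6) → (11, -5)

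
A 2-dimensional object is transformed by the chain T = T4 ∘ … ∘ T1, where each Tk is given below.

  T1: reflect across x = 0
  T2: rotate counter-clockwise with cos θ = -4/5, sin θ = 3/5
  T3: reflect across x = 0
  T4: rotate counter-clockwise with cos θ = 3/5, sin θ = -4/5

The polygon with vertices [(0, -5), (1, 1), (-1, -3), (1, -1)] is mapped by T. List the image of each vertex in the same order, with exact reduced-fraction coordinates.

T1 reflect across x = 0: (0, -5) → (0, -5); (1, 1) → (-1, 1); (-1, -3) → (1, -3); (1, -1) → (-1, -1)
T2 rotate counter-clockwise with cos θ = -4/5, sin θ = 3/5: (0, -5) → (3, 4); (-1, 1) → (1/5, -7/5); (1, -3) → (1, 3); (-1, -1) → (7/5, 1/5)
T3 reflect across x = 0: (3, 4) → (-3, 4); (1/5, -7/5) → (-1/5, -7/5); (1, 3) → (-1, 3); (7/5, 1/5) → (-7/5, 1/5)
T4 rotate counter-clockwise with cos θ = 3/5, sin θ = -4/5: (-3, 4) → (7/5, 24/5); (-1/5, -7/5) → (-31/25, -17/25); (-1, 3) → (9/5, 13/5); (-7/5, 1/5) → (-17/25, 31/25)

image vertices: (7/5, 24/5), (-31/25, -17/25), (9/5, 13/5), (-17/25, 31/25)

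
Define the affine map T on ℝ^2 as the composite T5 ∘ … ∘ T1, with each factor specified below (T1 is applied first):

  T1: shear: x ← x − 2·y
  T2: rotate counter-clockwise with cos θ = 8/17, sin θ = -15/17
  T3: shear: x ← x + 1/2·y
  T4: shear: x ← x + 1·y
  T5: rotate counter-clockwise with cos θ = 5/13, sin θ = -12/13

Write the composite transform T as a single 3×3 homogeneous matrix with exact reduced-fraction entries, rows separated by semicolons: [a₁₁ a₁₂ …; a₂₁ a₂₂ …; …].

T1 = [1 -2 0; 0 1 0; 0 0 1]
T2·T1 = [8/17 -1/17 0; -15/17 38/17 0; 0 0 1]
T3·…·T1 = [1/34 18/17 0; -15/17 38/17 0; 0 0 1]
T4·…·T1 = [-29/34 56/17 0; -15/17 38/17 0; 0 0 1]
T5·…·T1 = [-505/442 736/221 0; 99/221 -482/221 0; 0 0 1]

T = [-505/442 736/221 0; 99/221 -482/221 0; 0 0 1]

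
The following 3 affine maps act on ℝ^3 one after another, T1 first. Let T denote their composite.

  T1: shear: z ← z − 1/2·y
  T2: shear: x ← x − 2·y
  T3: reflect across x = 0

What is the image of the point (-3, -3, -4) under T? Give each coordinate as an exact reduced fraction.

T1 shear: z ← z − 1/2·y: (-3, -3, -4) → (-3, -3, -5/2)
T2 shear: x ← x − 2·y: (-3, -3, -5/2) → (3, -3, -5/2)
T3 reflect across x = 0: (3, -3, -5/2) → (-3, -3, -5/2)

T(p) = (-3, -3, -5/2)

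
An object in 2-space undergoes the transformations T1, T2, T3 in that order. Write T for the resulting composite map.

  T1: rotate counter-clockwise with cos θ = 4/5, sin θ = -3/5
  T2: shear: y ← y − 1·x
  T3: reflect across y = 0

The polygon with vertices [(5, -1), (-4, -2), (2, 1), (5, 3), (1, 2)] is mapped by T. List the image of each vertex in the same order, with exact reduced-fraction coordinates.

image vertices: (17/5, 36/5), (-22/5, -26/5), (11/5, 13/5), (29/5, 32/5), (2, 1)

T1 rotate counter-clockwise with cos θ = 4/5, sin θ = -3/5: (5, -1) → (17/5, -19/5); (-4, -2) → (-22/5, 4/5); (2, 1) → (11/5, -2/5); (5, 3) → (29/5, -3/5); (1, 2) → (2, 1)
T2 shear: y ← y − 1·x: (17/5, -19/5) → (17/5, -36/5); (-22/5, 4/5) → (-22/5, 26/5); (11/5, -2/5) → (11/5, -13/5); (29/5, -3/5) → (29/5, -32/5); (2, 1) → (2, -1)
T3 reflect across y = 0: (17/5, -36/5) → (17/5, 36/5); (-22/5, 26/5) → (-22/5, -26/5); (11/5, -13/5) → (11/5, 13/5); (29/5, -32/5) → (29/5, 32/5); (2, -1) → (2, 1)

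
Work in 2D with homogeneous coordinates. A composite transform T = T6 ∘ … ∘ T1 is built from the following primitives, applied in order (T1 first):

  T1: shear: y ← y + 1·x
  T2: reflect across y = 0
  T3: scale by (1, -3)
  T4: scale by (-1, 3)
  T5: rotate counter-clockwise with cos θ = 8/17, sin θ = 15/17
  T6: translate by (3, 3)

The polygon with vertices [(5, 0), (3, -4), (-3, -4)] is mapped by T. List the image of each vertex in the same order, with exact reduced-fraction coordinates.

image vertices: (-664/17, 336/17), (162/17, -66/17), (60, -24)

T1 shear: y ← y + 1·x: (5, 0) → (5, 5); (3, -4) → (3, -1); (-3, -4) → (-3, -7)
T2 reflect across y = 0: (5, 5) → (5, -5); (3, -1) → (3, 1); (-3, -7) → (-3, 7)
T3 scale by (1, -3): (5, -5) → (5, 15); (3, 1) → (3, -3); (-3, 7) → (-3, -21)
T4 scale by (-1, 3): (5, 15) → (-5, 45); (3, -3) → (-3, -9); (-3, -21) → (3, -63)
T5 rotate counter-clockwise with cos θ = 8/17, sin θ = 15/17: (-5, 45) → (-715/17, 285/17); (-3, -9) → (111/17, -117/17); (3, -63) → (57, -27)
T6 translate by (3, 3): (-715/17, 285/17) → (-664/17, 336/17); (111/17, -117/17) → (162/17, -66/17); (57, -27) → (60, -24)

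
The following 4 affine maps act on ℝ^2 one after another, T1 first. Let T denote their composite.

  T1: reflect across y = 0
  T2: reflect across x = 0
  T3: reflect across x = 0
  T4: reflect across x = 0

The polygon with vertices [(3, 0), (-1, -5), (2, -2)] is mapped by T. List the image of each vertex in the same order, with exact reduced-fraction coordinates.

image vertices: (-3, 0), (1, 5), (-2, 2)

T1 reflect across y = 0: (3, 0) → (3, 0); (-1, -5) → (-1, 5); (2, -2) → (2, 2)
T2 reflect across x = 0: (3, 0) → (-3, 0); (-1, 5) → (1, 5); (2, 2) → (-2, 2)
T3 reflect across x = 0: (-3, 0) → (3, 0); (1, 5) → (-1, 5); (-2, 2) → (2, 2)
T4 reflect across x = 0: (3, 0) → (-3, 0); (-1, 5) → (1, 5); (2, 2) → (-2, 2)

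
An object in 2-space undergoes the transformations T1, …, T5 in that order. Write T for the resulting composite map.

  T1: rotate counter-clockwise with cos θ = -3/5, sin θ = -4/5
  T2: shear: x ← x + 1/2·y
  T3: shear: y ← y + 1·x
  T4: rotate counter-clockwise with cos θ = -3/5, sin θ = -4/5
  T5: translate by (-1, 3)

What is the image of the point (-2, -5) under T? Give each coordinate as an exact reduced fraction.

T(p) = (129/50, 47/50)

T1 rotate counter-clockwise with cos θ = -3/5, sin θ = -4/5: (-2, -5) → (-14/5, 23/5)
T2 shear: x ← x + 1/2·y: (-14/5, 23/5) → (-1/2, 23/5)
T3 shear: y ← y + 1·x: (-1/2, 23/5) → (-1/2, 41/10)
T4 rotate counter-clockwise with cos θ = -3/5, sin θ = -4/5: (-1/2, 41/10) → (179/50, -103/50)
T5 translate by (-1, 3): (179/50, -103/50) → (129/50, 47/50)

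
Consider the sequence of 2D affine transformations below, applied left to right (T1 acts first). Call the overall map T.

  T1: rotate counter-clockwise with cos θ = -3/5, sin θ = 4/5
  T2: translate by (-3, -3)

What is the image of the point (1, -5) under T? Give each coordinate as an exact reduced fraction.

T(p) = (2/5, 4/5)

T1 rotate counter-clockwise with cos θ = -3/5, sin θ = 4/5: (1, -5) → (17/5, 19/5)
T2 translate by (-3, -3): (17/5, 19/5) → (2/5, 4/5)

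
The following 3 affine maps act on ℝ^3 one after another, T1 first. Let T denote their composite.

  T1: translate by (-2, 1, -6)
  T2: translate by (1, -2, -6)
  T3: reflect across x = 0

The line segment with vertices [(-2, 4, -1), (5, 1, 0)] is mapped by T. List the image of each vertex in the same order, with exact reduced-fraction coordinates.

image vertices: (3, 3, -13), (-4, 0, -12)

T1 translate by (-2, 1, -6): (-2, 4, -1) → (-4, 5, -7); (5, 1, 0) → (3, 2, -6)
T2 translate by (1, -2, -6): (-4, 5, -7) → (-3, 3, -13); (3, 2, -6) → (4, 0, -12)
T3 reflect across x = 0: (-3, 3, -13) → (3, 3, -13); (4, 0, -12) → (-4, 0, -12)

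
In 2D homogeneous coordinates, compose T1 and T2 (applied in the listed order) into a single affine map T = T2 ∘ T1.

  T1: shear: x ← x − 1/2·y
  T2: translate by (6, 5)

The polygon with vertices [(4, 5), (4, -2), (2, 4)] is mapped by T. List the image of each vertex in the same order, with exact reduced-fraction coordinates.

T1 shear: x ← x − 1/2·y: (4, 5) → (3/2, 5); (4, -2) → (5, -2); (2, 4) → (0, 4)
T2 translate by (6, 5): (3/2, 5) → (15/2, 10); (5, -2) → (11, 3); (0, 4) → (6, 9)

image vertices: (15/2, 10), (11, 3), (6, 9)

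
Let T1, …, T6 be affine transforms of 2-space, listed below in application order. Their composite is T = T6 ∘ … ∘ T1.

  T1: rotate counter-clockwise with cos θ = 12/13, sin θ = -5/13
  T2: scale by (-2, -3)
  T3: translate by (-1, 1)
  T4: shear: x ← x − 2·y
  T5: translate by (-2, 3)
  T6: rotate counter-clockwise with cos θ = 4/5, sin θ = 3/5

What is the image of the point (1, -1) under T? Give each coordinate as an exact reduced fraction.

T(p) = (-1033/65, -131/65)

T1 rotate counter-clockwise with cos θ = 12/13, sin θ = -5/13: (1, -1) → (7/13, -17/13)
T2 scale by (-2, -3): (7/13, -17/13) → (-14/13, 51/13)
T3 translate by (-1, 1): (-14/13, 51/13) → (-27/13, 64/13)
T4 shear: x ← x − 2·y: (-27/13, 64/13) → (-155/13, 64/13)
T5 translate by (-2, 3): (-155/13, 64/13) → (-181/13, 103/13)
T6 rotate counter-clockwise with cos θ = 4/5, sin θ = 3/5: (-181/13, 103/13) → (-1033/65, -131/65)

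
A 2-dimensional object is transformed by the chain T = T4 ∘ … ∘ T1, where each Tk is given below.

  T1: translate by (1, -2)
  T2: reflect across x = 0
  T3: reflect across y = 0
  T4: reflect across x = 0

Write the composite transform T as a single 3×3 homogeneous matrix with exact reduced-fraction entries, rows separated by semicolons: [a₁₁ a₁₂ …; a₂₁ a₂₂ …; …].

T = [1 0 1; 0 -1 2; 0 0 1]

T1 = [1 0 1; 0 1 -2; 0 0 1]
T2·T1 = [-1 0 -1; 0 1 -2; 0 0 1]
T3·…·T1 = [-1 0 -1; 0 -1 2; 0 0 1]
T4·…·T1 = [1 0 1; 0 -1 2; 0 0 1]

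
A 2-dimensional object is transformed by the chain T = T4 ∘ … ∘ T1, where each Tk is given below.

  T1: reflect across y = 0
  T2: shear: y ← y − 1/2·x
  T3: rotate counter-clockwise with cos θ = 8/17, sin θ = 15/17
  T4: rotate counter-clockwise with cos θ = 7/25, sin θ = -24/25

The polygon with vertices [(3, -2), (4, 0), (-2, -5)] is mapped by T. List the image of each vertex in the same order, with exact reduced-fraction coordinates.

T1 reflect across y = 0: (3, -2) → (3, 2); (4, 0) → (4, 0); (-2, -5) → (-2, 5)
T2 shear: y ← y − 1/2·x: (3, 2) → (3, 1/2); (4, 0) → (4, -2); (-2, 5) → (-2, 6)
T3 rotate counter-clockwise with cos θ = 8/17, sin θ = 15/17: (3, 1/2) → (33/34, 49/17); (4, -2) → (62/17, 44/17); (-2, 6) → (-106/17, 18/17)
T4 rotate counter-clockwise with cos θ = 7/25, sin θ = -24/25: (33/34, 49/17) → (2583/850, -53/425); (62/17, 44/17) → (298/85, -236/85); (-106/17, 18/17) → (-62/85, 534/85)

image vertices: (2583/850, -53/425), (298/85, -236/85), (-62/85, 534/85)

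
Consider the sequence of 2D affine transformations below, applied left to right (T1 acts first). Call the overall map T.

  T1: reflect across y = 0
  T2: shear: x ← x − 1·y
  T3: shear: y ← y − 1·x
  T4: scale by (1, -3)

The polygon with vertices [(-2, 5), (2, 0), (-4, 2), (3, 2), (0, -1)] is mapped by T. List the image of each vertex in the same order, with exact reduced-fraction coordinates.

image vertices: (3, 24), (2, 6), (-2, 0), (5, 21), (-1, -6)

T1 reflect across y = 0: (-2, 5) → (-2, -5); (2, 0) → (2, 0); (-4, 2) → (-4, -2); (3, 2) → (3, -2); (0, -1) → (0, 1)
T2 shear: x ← x − 1·y: (-2, -5) → (3, -5); (2, 0) → (2, 0); (-4, -2) → (-2, -2); (3, -2) → (5, -2); (0, 1) → (-1, 1)
T3 shear: y ← y − 1·x: (3, -5) → (3, -8); (2, 0) → (2, -2); (-2, -2) → (-2, 0); (5, -2) → (5, -7); (-1, 1) → (-1, 2)
T4 scale by (1, -3): (3, -8) → (3, 24); (2, -2) → (2, 6); (-2, 0) → (-2, 0); (5, -7) → (5, 21); (-1, 2) → (-1, -6)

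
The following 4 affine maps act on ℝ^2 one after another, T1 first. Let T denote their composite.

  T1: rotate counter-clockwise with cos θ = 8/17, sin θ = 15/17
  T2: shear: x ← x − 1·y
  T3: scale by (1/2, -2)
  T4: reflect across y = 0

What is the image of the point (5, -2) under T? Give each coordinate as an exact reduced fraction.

T1 rotate counter-clockwise with cos θ = 8/17, sin θ = 15/17: (5, -2) → (70/17, 59/17)
T2 shear: x ← x − 1·y: (70/17, 59/17) → (11/17, 59/17)
T3 scale by (1/2, -2): (11/17, 59/17) → (11/34, -118/17)
T4 reflect across y = 0: (11/34, -118/17) → (11/34, 118/17)

T(p) = (11/34, 118/17)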